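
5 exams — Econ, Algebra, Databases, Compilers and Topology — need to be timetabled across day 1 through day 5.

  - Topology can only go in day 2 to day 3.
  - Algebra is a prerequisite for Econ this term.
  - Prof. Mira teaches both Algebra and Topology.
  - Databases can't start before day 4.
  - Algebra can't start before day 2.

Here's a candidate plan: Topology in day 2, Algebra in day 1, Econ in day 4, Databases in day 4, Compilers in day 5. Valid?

No — it violates: Algebra can't start before day 2

Databases can't start before day 4 — holds.
Topology can only go in day 2 to day 3 — holds.
Prof. Mira teaches both Algebra and Topology — holds.
Algebra can't start before day 2 — violated.
Algebra is a prerequisite for Econ this term — holds.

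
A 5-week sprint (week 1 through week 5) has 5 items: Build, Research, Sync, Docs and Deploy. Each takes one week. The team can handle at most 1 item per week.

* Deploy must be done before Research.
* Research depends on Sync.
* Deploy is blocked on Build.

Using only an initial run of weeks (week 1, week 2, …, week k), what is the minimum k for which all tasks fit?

5

The precedence chain requires at least 3 distinct weeks.
With at most 1 per week and 5 tasks, at least 5 weeks are needed.
5 works (last occupied week: week 5): for example Sync -> week 3, Build -> week 1, Research -> week 4, Docs -> week 5, Deploy -> week 2.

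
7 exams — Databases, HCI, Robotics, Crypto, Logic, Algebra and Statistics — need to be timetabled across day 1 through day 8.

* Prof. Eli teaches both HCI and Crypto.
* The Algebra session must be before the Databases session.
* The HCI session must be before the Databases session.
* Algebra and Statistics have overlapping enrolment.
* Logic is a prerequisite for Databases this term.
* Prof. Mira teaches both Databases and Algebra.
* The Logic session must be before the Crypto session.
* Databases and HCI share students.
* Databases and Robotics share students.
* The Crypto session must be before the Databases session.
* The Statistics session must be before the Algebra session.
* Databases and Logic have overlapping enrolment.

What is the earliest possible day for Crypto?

day 2

Precedence pushes Crypto to at least day 2; downstream work caps Crypto at day 7.
Crypto at day 2 is achievable: Databases=day 3, Crypto=day 2, Logic=day 1, Robotics=day 1, Statistics=day 1, Algebra=day 2, HCI=day 1.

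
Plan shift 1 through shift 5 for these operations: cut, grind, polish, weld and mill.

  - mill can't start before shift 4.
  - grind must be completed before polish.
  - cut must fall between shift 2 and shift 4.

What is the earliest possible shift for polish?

shift 2

Precedence pushes polish to at least shift 2.
polish at shift 2 is achievable: cut -> shift 2, grind -> shift 1, weld -> shift 1, polish -> shift 2, mill -> shift 4.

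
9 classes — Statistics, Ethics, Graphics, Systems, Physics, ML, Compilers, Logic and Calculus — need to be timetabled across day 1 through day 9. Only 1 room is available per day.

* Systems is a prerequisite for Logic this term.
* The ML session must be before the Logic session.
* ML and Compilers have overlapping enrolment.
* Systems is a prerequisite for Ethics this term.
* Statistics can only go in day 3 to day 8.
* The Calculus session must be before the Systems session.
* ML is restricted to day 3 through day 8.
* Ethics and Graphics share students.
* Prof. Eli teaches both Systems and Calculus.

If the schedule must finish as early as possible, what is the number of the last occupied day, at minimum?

The precedence chain requires at least 3 distinct days.
With at most 1 per day and 9 classes, at least 9 days are needed.
Propagating the time windows through the other constraints, Logic can't land before day 4, so the schedule must run through at least day 4.
9 works (last occupied day: day 9): for example Compilers=day 9, Logic=day 5, ML=day 3, Ethics=day 6, Calculus=day 1, Statistics=day 4, Physics=day 8, Graphics=day 7, Systems=day 2.

9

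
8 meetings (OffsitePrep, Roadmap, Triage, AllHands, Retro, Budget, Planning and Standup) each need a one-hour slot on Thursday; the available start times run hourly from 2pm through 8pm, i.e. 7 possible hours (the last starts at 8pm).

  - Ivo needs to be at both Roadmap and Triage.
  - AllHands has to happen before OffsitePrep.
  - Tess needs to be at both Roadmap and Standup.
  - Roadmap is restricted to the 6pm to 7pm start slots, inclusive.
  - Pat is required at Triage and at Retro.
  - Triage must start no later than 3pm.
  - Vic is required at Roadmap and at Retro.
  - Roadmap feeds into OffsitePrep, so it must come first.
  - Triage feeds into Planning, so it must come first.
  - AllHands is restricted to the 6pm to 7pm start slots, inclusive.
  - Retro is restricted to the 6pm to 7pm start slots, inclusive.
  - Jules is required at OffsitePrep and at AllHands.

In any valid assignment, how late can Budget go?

8pm

Budget at 8pm is achievable: OffsitePrep -> 7pm, Planning -> 3pm, AllHands -> 6pm, Budget -> 8pm, Standup -> 2pm, Retro -> 7pm, Roadmap -> 6pm, Triage -> 2pm.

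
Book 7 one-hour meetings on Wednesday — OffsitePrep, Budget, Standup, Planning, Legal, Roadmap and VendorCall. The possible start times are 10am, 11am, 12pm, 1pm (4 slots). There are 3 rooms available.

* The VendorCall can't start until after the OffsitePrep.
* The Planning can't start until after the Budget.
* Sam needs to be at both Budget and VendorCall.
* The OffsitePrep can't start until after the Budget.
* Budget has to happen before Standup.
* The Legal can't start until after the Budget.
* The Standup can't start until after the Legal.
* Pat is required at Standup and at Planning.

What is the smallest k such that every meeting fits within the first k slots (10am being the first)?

The precedence chain requires at least 3 distinct slots.
With at most 3 per slot and 7 meetings, at least 3 slots are needed.
3 works (last occupied slot: 12pm): for example Roadmap in 10am; Planning in 11am; Standup in 12pm; OffsitePrep in 11am; VendorCall in 12pm; Budget in 10am; Legal in 11am.

3 slots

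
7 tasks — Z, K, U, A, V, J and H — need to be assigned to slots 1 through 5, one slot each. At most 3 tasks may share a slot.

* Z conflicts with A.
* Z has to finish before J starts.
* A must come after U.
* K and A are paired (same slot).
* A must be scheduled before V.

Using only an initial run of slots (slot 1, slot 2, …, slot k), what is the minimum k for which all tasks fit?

The precedence chain requires at least 3 distinct slots.
With at most 3 per slot and 7 tasks, at least 3 slots are needed.
3 works (last occupied slot: 3): for example A in 2; K in 2; U in 1; J in 2; V in 3; Z in 1; H in 1.

3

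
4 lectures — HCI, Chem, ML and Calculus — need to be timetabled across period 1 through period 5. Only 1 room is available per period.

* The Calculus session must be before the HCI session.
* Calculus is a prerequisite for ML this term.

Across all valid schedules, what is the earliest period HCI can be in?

Precedence pushes HCI to at least period 2.
HCI at period 2 is achievable: HCI=period 2; Calculus=period 1; ML=period 3; Chem=period 4.

period 2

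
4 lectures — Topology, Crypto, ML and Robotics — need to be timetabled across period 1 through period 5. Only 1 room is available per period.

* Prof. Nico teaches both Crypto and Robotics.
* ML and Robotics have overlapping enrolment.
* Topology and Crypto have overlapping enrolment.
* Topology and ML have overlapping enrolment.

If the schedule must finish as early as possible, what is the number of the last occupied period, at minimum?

With at most 1 per period and 4 lectures, at least 4 periods are needed.
4 works (last occupied period: period 4): for example Crypto=period 2, Topology=period 1, Robotics=period 4, ML=period 3.

4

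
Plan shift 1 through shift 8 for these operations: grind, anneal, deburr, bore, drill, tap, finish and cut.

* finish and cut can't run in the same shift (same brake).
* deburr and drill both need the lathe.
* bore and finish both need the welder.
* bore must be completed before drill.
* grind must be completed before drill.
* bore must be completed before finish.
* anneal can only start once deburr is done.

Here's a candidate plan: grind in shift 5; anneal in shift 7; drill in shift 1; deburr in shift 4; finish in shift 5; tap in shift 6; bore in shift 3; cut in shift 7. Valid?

deburr and drill both need the lathe — holds.
bore must be completed before drill — violated.
anneal can only start once deburr is done — holds.
bore must be completed before finish — holds.
finish and cut can't run in the same shift (same brake) — holds.
grind must be completed before drill — violated.
bore and finish both need the welder — holds.

No — it violates: grind must be completed before drill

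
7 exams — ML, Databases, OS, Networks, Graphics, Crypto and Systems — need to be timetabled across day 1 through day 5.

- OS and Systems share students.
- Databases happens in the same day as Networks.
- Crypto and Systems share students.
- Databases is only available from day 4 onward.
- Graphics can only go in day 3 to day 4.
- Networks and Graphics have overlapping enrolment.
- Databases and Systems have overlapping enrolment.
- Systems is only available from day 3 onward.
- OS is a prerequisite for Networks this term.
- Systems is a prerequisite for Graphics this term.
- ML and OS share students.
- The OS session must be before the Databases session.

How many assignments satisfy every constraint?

48

Splitting on ML: it can be day 1 (8), day 2 (8), day 3 (12), day 4 (8), day 5 (12). Listing each branch's schedules as (Databases, OS, Networks, Graphics, Crypto, Systems) by day number:
ML=day 1: (5,2,5,4,1,3) (5,2,5,4,2,3) (5,2,5,4,4,3) (5,2,5,4,5,3) (5,4,5,4,1,3) (5,4,5,4,2,3) (5,4,5,4,4,3) (5,4,5,4,5,3) — 8.
ML=day 2: (5,1,5,4,1,3) (5,1,5,4,2,3) (5,1,5,4,4,3) (5,1,5,4,5,3) (5,4,5,4,1,3) (5,4,5,4,2,3) (5,4,5,4,4,3) (5,4,5,4,5,3) — 8.
ML=day 3: (5,1,5,4,1,3) (5,1,5,4,2,3) (5,1,5,4,4,3) (5,1,5,4,5,3) (5,2,5,4,1,3) (5,2,5,4,2,3) (5,2,5,4,4,3) (5,2,5,4,5,3) (5,4,5,4,1,3) (5,4,5,4,2,3) (5,4,5,4,4,3) (5,4,5,4,5,3) — 12.
ML=day 4: (5,1,5,4,1,3) (5,1,5,4,2,3) (5,1,5,4,4,3) (5,1,5,4,5,3) (5,2,5,4,1,3) (5,2,5,4,2,3) (5,2,5,4,4,3) (5,2,5,4,5,3) — 8.
ML=day 5: (5,1,5,4,1,3) (5,1,5,4,2,3) (5,1,5,4,4,3) (5,1,5,4,5,3) (5,2,5,4,1,3) (5,2,5,4,2,3) (5,2,5,4,4,3) (5,2,5,4,5,3) (5,4,5,4,1,3) (5,4,5,4,2,3) (5,4,5,4,4,3) (5,4,5,4,5,3) — 12.
Summing: 8 + 8 + 12 + 8 + 12 = 48.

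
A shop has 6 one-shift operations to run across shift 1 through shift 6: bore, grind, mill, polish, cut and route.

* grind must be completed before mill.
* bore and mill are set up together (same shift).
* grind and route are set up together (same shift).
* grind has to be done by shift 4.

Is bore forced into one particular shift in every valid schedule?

bore can be shift 2 (e.g. grind in shift 1, cut in shift 1, polish in shift 1, mill in shift 2, bore in shift 2, route in shift 1) or shift 3 (e.g. bore -> shift 3; polish -> shift 1; grind -> shift 1; cut -> shift 1; route -> shift 1; mill -> shift 3).

No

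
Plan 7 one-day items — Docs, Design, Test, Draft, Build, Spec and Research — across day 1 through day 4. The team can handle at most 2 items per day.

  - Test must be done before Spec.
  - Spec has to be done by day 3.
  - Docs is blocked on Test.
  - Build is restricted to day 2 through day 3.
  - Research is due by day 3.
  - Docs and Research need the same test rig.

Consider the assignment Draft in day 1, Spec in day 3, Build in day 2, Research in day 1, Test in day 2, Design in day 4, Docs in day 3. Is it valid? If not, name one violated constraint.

Valid

Test must be done before Spec — holds.
The team can handle at most 2 items per day — holds.
Docs and Research need the same test rig — holds.
Docs is blocked on Test — holds.
Build is restricted to day 2 through day 3 — holds.
Research is due by day 3 — holds.
Spec has to be done by day 3 — holds.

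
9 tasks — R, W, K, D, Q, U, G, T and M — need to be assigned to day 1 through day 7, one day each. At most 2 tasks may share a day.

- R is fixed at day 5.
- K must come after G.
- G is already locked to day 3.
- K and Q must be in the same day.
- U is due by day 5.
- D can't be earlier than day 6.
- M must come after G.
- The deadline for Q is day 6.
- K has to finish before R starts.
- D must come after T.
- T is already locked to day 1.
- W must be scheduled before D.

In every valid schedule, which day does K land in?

day 4

G is fixed at day 3 and must come before K, so K is at least day 4.
R is fixed at day 5 and must come after K, so K is at most day 4.
So K must be day 4.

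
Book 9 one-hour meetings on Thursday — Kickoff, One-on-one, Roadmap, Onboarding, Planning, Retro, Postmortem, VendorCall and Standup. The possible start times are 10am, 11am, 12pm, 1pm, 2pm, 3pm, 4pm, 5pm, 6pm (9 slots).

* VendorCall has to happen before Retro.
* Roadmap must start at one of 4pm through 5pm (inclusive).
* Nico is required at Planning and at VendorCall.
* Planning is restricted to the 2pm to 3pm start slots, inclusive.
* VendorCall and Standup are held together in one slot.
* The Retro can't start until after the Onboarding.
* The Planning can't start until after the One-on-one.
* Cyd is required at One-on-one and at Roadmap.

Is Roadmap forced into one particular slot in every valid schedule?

No

Roadmap can be 4pm (e.g. Onboarding in 10am, Standup in 10am, Roadmap in 4pm, One-on-one in 10am, Retro in 11am, Postmortem in 10am, Kickoff in 10am, Planning in 2pm, VendorCall in 10am) or 5pm (e.g. Onboarding in 10am, Retro in 11am, One-on-one in 10am, VendorCall in 10am, Kickoff in 10am, Roadmap in 5pm, Postmortem in 10am, Standup in 10am, Planning in 2pm).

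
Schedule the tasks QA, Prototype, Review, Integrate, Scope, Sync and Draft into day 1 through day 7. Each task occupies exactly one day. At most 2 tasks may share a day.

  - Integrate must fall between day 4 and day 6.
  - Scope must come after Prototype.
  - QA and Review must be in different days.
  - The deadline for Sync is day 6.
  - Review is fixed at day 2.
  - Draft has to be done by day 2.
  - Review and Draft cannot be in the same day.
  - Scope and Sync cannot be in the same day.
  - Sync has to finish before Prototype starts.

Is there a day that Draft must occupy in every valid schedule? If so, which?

day 1

Draft's window is day 1–day 2.
Review is fixed at day 2, and Draft can't share a day with Review.
So Draft must be day 1.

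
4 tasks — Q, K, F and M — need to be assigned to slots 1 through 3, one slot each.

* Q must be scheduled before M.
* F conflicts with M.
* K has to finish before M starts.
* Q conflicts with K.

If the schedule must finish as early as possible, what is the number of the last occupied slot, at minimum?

3

The precedence chain requires at least 2 distinct slots.
Could 2 slots be enough, i.e. nothing placed later than 2? No: M must come after K (at 1 or later) → {2}; K must come before M (at 2 or earlier) → {1}; Q must come before M (at 2 or earlier) → {1}; K can't share with Q (1) → nothing is left.
So 2 slots is not enough.
3 works (last occupied slot: 3): for example M -> 3; K -> 2; Q -> 1; F -> 1.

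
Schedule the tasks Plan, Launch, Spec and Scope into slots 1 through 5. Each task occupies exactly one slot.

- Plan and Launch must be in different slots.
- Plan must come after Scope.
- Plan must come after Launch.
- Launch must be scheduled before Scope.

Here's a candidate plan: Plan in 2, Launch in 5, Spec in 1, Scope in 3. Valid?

No — it violates: Plan must come after Launch

Plan must come after Launch — violated.
Plan and Launch must be in different slots — holds.
Launch must be scheduled before Scope — violated.
Plan must come after Scope — violated.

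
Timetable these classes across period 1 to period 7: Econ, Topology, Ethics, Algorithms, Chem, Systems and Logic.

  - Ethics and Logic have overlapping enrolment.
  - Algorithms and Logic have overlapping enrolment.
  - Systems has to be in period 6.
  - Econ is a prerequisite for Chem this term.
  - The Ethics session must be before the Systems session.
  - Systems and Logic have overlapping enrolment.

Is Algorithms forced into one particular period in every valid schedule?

No

Algorithms can be period 1 (e.g. Topology -> period 1, Algorithms -> period 1, Chem -> period 2, Logic -> period 2, Ethics -> period 1, Econ -> period 1, Systems -> period 6) or period 2 (e.g. Algorithms=period 2; Logic=period 3; Topology=period 1; Ethics=period 1; Econ=period 1; Chem=period 2; Systems=period 6).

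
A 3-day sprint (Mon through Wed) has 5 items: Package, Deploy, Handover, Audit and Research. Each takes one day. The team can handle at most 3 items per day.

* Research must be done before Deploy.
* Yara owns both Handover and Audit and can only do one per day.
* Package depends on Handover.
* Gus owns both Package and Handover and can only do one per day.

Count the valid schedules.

Splitting on Package: it can be Tue (6), Wed (12). Listing each branch's schedules as (Deploy, Handover, Audit, Research):
Package=Tue: (Tue,Mon,Tue,Mon) (Tue,Mon,Wed,Mon) (Wed,Mon,Tue,Mon) (Wed,Mon,Tue,Tue) (Wed,Mon,Wed,Mon) (Wed,Mon,Wed,Tue) — 6.
Package=Wed: (Tue,Mon,Tue,Mon) (Tue,Mon,Wed,Mon) (Tue,Tue,Mon,Mon) (Tue,Tue,Wed,Mon) (Wed,Mon,Tue,Mon) (Wed,Mon,Tue,Tue) (Wed,Mon,Wed,Mon) (Wed,Mon,Wed,Tue) (Wed,Tue,Mon,Mon) (Wed,Tue,Mon,Tue) (Wed,Tue,Wed,Mon) (Wed,Tue,Wed,Tue) — 12.
Summing: 6 + 12 = 18.

18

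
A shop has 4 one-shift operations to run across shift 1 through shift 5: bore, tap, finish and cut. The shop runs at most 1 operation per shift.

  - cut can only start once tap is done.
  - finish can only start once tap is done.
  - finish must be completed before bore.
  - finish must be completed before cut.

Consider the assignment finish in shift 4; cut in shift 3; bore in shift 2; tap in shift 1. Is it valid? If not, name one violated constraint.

No. finish must be completed before bore is not satisfied.

finish must be completed before cut — violated.
finish can only start once tap is done — holds.
finish must be completed before bore — violated.
cut can only start once tap is done — holds.
The shop runs at most 1 operation per shift — holds.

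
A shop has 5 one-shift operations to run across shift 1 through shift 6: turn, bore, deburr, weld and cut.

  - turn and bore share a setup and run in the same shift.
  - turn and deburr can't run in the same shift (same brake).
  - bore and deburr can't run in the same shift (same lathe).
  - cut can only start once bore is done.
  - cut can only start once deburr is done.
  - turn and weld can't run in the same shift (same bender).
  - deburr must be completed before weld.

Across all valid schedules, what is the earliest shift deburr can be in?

shift 1

Downstream work caps deburr at shift 5.
deburr at shift 1 is achievable: bore -> shift 2, weld -> shift 3, deburr -> shift 1, turn -> shift 2, cut -> shift 3.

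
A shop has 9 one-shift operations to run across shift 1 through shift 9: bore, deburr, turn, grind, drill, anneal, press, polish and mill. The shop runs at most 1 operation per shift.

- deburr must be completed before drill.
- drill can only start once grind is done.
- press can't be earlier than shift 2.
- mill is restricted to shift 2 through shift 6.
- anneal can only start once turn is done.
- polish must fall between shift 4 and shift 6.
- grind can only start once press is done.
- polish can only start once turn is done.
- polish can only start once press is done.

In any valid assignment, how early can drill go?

shift 7

Precedence pushes drill to at least shift 4.
drill at shift 7 is achievable: press=shift 3; polish=shift 4; deburr=shift 6; mill=shift 2; bore=shift 9; drill=shift 7; anneal=shift 8; turn=shift 1; grind=shift 5.
Nothing earlier works — the capacity limit rule out every shift before shift 7.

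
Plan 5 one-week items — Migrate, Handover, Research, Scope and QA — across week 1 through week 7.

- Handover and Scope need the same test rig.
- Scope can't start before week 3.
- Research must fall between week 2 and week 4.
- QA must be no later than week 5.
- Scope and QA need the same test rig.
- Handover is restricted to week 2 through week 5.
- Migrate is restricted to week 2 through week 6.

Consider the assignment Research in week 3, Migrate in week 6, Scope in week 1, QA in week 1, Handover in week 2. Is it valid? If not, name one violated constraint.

No — it violates: Scope can't start before week 3

Research must fall between week 2 and week 4 — holds.
Scope and QA need the same test rig — violated.
Migrate is restricted to week 2 through week 6 — holds.
QA must be no later than week 5 — holds.
Handover and Scope need the same test rig — holds.
Scope can't start before week 3 — violated.
Handover is restricted to week 2 through week 5 — holds.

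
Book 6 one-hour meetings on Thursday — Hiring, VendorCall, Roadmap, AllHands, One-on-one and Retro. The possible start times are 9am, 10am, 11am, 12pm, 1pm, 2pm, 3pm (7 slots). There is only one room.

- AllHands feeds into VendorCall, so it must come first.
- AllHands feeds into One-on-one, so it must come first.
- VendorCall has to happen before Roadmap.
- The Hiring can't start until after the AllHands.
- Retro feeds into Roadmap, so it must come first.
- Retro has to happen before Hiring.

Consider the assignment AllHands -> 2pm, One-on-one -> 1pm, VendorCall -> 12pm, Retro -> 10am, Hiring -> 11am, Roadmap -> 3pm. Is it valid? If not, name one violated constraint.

No. The Hiring can't start until after the AllHands is not satisfied.

Retro has to happen before Hiring — holds.
The Hiring can't start until after the AllHands — violated.
There is only one room — holds.
AllHands feeds into VendorCall, so it must come first — violated.
Retro feeds into Roadmap, so it must come first — holds.
AllHands feeds into One-on-one, so it must come first — violated.
VendorCall has to happen before Roadmap — holds.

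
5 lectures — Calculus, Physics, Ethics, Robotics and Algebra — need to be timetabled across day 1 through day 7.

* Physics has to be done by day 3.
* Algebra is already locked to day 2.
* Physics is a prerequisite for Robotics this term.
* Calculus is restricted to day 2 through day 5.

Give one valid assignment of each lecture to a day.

Ethics=day 1; Physics=day 1; Calculus=day 2; Algebra=day 2; Robotics=day 2

Checking: Physics(day 1) before Robotics(day 2); Calculus=day 2 in [day 2,day 5]; Algebra=day 2 in [day 2,day 2]; Physics=day 1 in [day 1,day 3].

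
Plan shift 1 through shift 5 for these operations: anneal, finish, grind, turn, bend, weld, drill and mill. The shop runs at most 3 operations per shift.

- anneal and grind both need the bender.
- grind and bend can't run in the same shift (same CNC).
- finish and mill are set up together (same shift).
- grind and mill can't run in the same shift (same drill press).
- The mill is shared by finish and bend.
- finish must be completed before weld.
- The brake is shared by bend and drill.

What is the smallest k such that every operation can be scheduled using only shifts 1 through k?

The precedence chain requires at least 2 distinct shifts.
With at most 3 per shift and 8 operations, at least 3 shifts are needed.
3 works (last occupied shift: shift 3): for example mill -> shift 1, grind -> shift 2, drill -> shift 2, finish -> shift 1, weld -> shift 2, turn -> shift 3, bend -> shift 3, anneal -> shift 1.

3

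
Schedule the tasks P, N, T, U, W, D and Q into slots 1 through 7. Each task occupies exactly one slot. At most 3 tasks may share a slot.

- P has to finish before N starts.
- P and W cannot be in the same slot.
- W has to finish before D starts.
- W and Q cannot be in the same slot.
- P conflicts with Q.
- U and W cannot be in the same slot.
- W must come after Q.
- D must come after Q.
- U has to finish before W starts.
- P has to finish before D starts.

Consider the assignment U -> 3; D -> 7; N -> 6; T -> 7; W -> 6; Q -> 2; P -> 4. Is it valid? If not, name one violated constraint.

Yes, all constraints hold

W has to finish before D starts — holds.
W must come after Q — holds.
P and W cannot be in the same slot — holds.
U has to finish before W starts — holds.
U and W cannot be in the same slot — holds.
P has to finish before N starts — holds.
W and Q cannot be in the same slot — holds.
At most 3 tasks may share a slot — holds.
P has to finish before D starts — holds.
P conflicts with Q — holds.
D must come after Q — holds.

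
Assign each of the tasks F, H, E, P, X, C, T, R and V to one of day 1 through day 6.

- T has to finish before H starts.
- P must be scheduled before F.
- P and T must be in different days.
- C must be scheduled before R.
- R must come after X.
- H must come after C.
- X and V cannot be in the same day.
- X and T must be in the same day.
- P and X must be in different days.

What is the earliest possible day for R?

day 2

Precedence pushes R to at least day 2.
R at day 2 is achievable: E in day 1, C in day 1, T in day 1, H in day 2, P in day 2, R in day 2, V in day 2, X in day 1, F in day 3.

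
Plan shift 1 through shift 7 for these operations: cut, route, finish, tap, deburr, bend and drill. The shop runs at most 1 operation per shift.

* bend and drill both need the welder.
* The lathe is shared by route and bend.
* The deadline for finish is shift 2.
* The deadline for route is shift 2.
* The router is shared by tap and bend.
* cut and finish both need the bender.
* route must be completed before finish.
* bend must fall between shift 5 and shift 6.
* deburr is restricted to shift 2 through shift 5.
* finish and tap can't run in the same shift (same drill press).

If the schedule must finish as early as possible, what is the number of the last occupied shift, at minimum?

7

The precedence chain requires at least 2 distinct shifts.
With at most 1 per shift and 7 operations, at least 7 shifts are needed.
bend can't be placed before shift 5, so the schedule must run through at least shift 5.
7 works (last occupied shift: shift 7): for example route -> shift 1, tap -> shift 6, bend -> shift 5, drill -> shift 7, finish -> shift 2, deburr -> shift 3, cut -> shift 4.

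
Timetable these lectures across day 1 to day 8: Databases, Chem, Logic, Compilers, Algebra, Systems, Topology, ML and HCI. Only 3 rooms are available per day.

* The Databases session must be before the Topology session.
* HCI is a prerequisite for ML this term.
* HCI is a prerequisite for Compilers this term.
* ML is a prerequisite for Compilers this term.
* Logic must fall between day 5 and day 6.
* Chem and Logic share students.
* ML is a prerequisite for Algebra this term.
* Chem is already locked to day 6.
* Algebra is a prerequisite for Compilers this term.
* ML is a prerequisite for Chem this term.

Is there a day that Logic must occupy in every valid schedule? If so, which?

Logic's window is day 5–day 6.
Chem is fixed at day 6, and Logic can't share a day with Chem.
So Logic must be day 5.

day 5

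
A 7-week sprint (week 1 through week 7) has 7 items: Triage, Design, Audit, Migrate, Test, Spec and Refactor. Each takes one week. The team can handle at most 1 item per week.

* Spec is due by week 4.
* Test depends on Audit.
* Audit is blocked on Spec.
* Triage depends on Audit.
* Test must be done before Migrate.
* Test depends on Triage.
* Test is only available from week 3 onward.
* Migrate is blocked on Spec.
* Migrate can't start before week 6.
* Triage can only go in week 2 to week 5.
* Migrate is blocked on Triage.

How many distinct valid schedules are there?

Splitting on Triage: it can be week 3 (10), week 4 (18), week 5 (12). Listing each branch's schedules as (Design, Audit, Migrate, Test, Spec, Refactor) by week number:
Triage=week 3: (4,2,6,5,1,7) (4,2,7,5,1,6) (4,2,7,6,1,5) (5,2,6,4,1,7) (5,2,7,4,1,6) (5,2,7,6,1,4) (6,2,7,4,1,5) (6,2,7,5,1,4) (7,2,6,4,1,5) (7,2,6,5,1,4) — 10.
Triage=week 4: (1,3,6,5,2,7) (1,3,7,5,2,6) (1,3,7,6,2,5) (2,3,6,5,1,7) (2,3,7,5,1,6) (2,3,7,6,1,5) (3,2,6,5,1,7) (3,2,7,5,1,6) (3,2,7,6,1,5) (5,2,7,6,1,3) (5,3,7,6,1,2) (5,3,7,6,2,1) (6,2,7,5,1,3) (6,3,7,5,1,2) (6,3,7,5,2,1) (7,2,6,5,1,3) (7,3,6,5,1,2) (7,3,6,5,2,1) — 18.
Triage=week 5: (1,3,7,6,2,4) (1,4,7,6,2,3) (1,4,7,6,3,2) (2,3,7,6,1,4) (2,4,7,6,1,3) (2,4,7,6,3,1) (3,2,7,6,1,4) (3,4,7,6,1,2) (3,4,7,6,2,1) (4,2,7,6,1,3) (4,3,7,6,1,2) (4,3,7,6,2,1) — 12.
Summing: 10 + 18 + 12 = 40.

40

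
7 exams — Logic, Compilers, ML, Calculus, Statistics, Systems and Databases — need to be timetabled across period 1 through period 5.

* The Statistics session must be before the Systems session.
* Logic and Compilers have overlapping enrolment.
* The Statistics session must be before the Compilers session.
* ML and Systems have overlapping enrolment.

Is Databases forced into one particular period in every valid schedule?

No

Databases can be period 1 (e.g. Statistics -> period 1, Compilers -> period 2, ML -> period 1, Systems -> period 2, Logic -> period 1, Calculus -> period 1, Databases -> period 1) or period 2 (e.g. ML -> period 1, Logic -> period 1, Systems -> period 2, Compilers -> period 2, Databases -> period 2, Statistics -> period 1, Calculus -> period 1).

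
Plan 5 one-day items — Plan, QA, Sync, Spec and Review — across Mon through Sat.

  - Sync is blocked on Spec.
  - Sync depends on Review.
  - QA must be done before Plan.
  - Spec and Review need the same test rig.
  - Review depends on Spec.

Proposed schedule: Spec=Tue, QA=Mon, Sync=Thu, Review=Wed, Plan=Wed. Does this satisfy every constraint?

Yes

Sync is blocked on Spec — holds.
Spec and Review need the same test rig — holds.
Review depends on Spec — holds.
QA must be done before Plan — holds.
Sync depends on Review — holds.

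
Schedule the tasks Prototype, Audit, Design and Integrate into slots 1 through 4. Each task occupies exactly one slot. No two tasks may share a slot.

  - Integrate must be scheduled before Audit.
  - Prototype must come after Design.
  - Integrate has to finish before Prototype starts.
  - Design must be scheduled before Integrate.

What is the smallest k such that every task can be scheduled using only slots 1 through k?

The precedence chain requires at least 3 distinct slots.
With at most 1 per slot and 4 tasks, at least 4 slots are needed.
4 works (last occupied slot: 4): for example Integrate=2, Prototype=3, Audit=4, Design=1.

4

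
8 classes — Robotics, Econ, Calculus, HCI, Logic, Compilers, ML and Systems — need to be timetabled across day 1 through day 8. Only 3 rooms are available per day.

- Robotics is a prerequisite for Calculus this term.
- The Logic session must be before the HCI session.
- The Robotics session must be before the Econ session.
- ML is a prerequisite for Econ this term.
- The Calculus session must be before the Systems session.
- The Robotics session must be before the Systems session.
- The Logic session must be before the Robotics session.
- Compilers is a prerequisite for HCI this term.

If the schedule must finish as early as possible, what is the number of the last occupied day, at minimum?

The precedence chain requires at least 4 distinct days.
With at most 3 per day and 8 classes, at least 3 days are needed.
4 works (last occupied day: day 4): for example Calculus in day 3, ML in day 1, Systems in day 4, Econ in day 3, Compilers in day 1, Robotics in day 2, Logic in day 1, HCI in day 2.

day 4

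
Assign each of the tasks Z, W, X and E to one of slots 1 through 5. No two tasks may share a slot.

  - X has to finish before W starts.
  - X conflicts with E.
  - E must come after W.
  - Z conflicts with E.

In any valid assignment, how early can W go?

Precedence pushes W to at least 2; downstream work caps W at 4.
W at 2 is achievable: E -> 3; W -> 2; Z -> 4; X -> 1.

2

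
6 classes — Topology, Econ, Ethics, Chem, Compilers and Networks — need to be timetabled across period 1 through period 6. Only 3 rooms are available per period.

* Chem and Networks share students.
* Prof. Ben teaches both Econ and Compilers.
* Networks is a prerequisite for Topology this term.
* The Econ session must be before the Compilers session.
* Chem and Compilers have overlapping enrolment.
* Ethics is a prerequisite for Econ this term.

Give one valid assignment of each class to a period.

Ethics -> period 1; Topology -> period 2; Chem -> period 2; Networks -> period 1; Econ -> period 2; Compilers -> period 3

Checking: Networks(period 1) before Topology(period 2); Ethics(period 1) before Econ(period 2); Econ(period 2) before Compilers(period 3); Chem(period 2) != Networks(period 1); Chem(period 2) != Compilers(period 3); Econ(period 2) != Compilers(period 3); max 3 per period (cap 3).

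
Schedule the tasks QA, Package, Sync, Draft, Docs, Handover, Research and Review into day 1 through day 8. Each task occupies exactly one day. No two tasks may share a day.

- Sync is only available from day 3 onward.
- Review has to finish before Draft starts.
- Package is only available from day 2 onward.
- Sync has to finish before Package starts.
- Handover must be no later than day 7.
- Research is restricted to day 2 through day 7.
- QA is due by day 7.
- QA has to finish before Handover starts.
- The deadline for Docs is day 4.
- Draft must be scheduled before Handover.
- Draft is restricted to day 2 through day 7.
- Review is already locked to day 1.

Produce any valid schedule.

Draft=day 3; Review=day 1; QA=day 6; Research=day 5; Sync=day 4; Docs=day 2; Handover=day 7; Package=day 8

Checking: Draft(day 3) before Handover(day 7); QA(day 6) before Handover(day 7); Sync(day 4) before Package(day 8); Review(day 1) before Draft(day 3); QA=day 6 in [day 1,day 7]; Docs=day 2 in [day 1,day 4]; Draft=day 3 in [day 2,day 7]; Review=day 1 in [day 1,day 1]; Handover=day 7 in [day 1,day 7]; Package=day 8 in [day 2,day 8]; Research=day 5 in [day 2,day 7]; Sync=day 4 in [day 3,day 8]; max 1 per day (cap 1).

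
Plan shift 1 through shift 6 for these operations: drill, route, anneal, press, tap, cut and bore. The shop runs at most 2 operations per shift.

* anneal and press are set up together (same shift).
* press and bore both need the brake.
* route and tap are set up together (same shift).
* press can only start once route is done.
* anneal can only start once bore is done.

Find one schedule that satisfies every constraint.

press=shift 3, cut=shift 4, bore=shift 2, drill=shift 2, route=shift 1, anneal=shift 3, tap=shift 1

Checking: bore(shift 2) before anneal(shift 3); route(shift 1) before press(shift 3); press(shift 3) != bore(shift 2); anneal = press = shift 3; route = tap = shift 1; max 2 per shift (cap 2).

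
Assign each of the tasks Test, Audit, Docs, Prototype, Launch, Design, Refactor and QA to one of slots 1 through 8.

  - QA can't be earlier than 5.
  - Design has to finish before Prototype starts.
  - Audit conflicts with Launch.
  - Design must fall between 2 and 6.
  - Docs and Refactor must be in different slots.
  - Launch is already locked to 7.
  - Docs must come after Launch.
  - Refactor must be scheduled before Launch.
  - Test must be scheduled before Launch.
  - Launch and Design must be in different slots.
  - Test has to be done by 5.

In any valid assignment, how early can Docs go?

8

Precedence pushes Docs to at least 8.
Docs at 8 is achievable: Docs -> 8, Test -> 1, Design -> 2, Prototype -> 3, Audit -> 1, Launch -> 7, Refactor -> 1, QA -> 5.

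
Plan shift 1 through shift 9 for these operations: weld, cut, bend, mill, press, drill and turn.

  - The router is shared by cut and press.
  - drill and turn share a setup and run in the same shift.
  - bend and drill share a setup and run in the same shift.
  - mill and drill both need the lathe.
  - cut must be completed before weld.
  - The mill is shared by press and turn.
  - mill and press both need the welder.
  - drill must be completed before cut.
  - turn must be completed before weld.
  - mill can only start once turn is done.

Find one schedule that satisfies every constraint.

bend -> shift 1; turn -> shift 1; weld -> shift 3; press -> shift 3; mill -> shift 2; cut -> shift 2; drill -> shift 1

Checking: cut(shift 2) before weld(shift 3); drill(shift 1) before cut(shift 2); turn(shift 1) before weld(shift 3); turn(shift 1) before mill(shift 2); mill(shift 2) != drill(shift 1); press(shift 3) != turn(shift 1); mill(shift 2) != press(shift 3); cut(shift 2) != press(shift 3); bend = drill = shift 1; drill = turn = shift 1.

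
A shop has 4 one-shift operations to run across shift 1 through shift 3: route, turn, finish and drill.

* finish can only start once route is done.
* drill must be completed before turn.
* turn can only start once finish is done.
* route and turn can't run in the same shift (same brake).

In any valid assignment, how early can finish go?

shift 2

Precedence pushes finish to at least shift 2; downstream work caps finish at shift 2.
finish at shift 2 is achievable: route in shift 1, turn in shift 3, drill in shift 1, finish in shift 2.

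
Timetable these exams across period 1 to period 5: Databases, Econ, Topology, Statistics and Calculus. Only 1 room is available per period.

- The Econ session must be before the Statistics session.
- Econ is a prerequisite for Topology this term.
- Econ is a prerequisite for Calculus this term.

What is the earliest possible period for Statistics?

period 2

Precedence pushes Statistics to at least period 2.
Statistics at period 2 is achievable: Statistics in period 2; Topology in period 3; Databases in period 5; Calculus in period 4; Econ in period 1.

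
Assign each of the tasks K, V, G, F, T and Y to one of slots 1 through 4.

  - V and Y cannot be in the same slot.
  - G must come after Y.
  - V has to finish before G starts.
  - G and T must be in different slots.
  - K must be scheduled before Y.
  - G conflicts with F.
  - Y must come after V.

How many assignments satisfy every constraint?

54

Splitting on K: it can be 1 (36), 2 (18). Listing each branch's schedules as (V, G, F, T, Y):
K=1: (1,3,1,1,2) (1,3,1,2,2) (1,3,1,4,2) (1,3,2,1,2) (1,3,2,2,2) (1,3,2,4,2) (1,3,4,1,2) (1,3,4,2,2) (1,3,4,4,2) (1,4,1,1,2) (1,4,1,1,3) (1,4,1,2,2) (1,4,1,2,3) (1,4,1,3,2) (1,4,1,3,3) (1,4,2,1,2) (1,4,2,1,3) (1,4,2,2,2) (1,4,2,2,3) (1,4,2,3,2) (1,4,2,3,3) (1,4,3,1,2) (1,4,3,1,3) (1,4,3,2,2) (1,4,3,2,3) (1,4,3,3,2) (1,4,3,3,3) (2,4,1,1,3) (2,4,1,2,3) (2,4,1,3,3) (2,4,2,1,3) (2,4,2,2,3) (2,4,2,3,3) (2,4,3,1,3) (2,4,3,2,3) (2,4,3,3,3) — 36.
K=2: (1,4,1,1,3) (1,4,1,2,3) (1,4,1,3,3) (1,4,2,1,3) (1,4,2,2,3) (1,4,2,3,3) (1,4,3,1,3) (1,4,3,2,3) (1,4,3,3,3) (2,4,1,1,3) (2,4,1,2,3) (2,4,1,3,3) (2,4,2,1,3) (2,4,2,2,3) (2,4,2,3,3) (2,4,3,1,3) (2,4,3,2,3) (2,4,3,3,3) — 18.
Summing: 36 + 18 = 54.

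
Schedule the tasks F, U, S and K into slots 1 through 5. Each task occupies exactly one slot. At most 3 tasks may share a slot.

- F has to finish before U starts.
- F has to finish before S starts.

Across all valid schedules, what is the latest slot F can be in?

Downstream work caps F at 4.
F at 4 is achievable: F -> 4, S -> 5, K -> 1, U -> 5.

4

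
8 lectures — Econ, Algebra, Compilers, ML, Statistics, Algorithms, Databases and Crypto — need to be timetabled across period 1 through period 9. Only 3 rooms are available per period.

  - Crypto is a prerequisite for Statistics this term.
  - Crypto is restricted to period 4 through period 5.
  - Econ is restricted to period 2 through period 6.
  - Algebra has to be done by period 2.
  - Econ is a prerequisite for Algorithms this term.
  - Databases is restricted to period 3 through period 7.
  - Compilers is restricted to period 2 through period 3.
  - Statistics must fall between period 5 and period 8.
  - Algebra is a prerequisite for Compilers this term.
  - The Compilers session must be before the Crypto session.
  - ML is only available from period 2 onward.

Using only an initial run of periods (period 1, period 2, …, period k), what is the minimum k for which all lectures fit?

5 periods

The precedence chain requires at least 4 distinct periods.
With at most 3 per period and 8 lectures, at least 3 periods are needed.
Statistics can't be placed before period 5, so the schedule must run through at least period 5.
5 works (last occupied period: period 5): for example Algebra=period 1, Databases=period 3, Econ=period 2, Algorithms=period 3, Statistics=period 5, Compilers=period 2, Crypto=period 4, ML=period 2.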